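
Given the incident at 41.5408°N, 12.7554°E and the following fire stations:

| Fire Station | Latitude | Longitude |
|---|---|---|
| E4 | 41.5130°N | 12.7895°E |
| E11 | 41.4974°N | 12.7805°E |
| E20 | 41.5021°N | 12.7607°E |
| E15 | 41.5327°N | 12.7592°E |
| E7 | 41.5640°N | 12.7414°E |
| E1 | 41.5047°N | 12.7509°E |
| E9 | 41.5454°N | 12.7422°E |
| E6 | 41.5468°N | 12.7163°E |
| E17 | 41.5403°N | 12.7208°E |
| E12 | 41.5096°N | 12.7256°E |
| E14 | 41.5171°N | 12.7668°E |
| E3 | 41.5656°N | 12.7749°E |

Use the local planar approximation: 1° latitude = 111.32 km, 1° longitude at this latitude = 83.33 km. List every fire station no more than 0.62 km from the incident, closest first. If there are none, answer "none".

Distances from 41.5408°N, 12.7554°E:
E4: √((-0.0278·111.32)² + (0.0341·83.33)²) = √(9.577143 + 8.074423) = 4.2014 km
E11: √((-0.0434·111.32)² + (0.0251·83.33)²) = √(23.341344 + 4.374719) = 5.2646 km
E20: √((-0.0387·111.32)² + (0.0053·83.33)²) = √(18.559588 + 0.195054) = 4.3307 km
E15: √((-0.0081·111.32)² + (0.0038·83.33)²) = √(0.813048 + 0.100270) = 0.9557 km
E7: √((0.0232·111.32)² + (-0.0140·83.33)²) = √(6.669947 + 1.361002) = 2.8339 km
E1: √((-0.0361·111.32)² + (-0.0045·83.33)²) = √(16.149564 + 0.140614) = 4.0361 km
E9: √((0.0046·111.32)² + (-0.0132·83.33)²) = √(0.262218 + 1.209903) = 1.2133 km
E6: √((0.0060·111.32)² + (-0.0391·83.33)²) = √(0.446117 + 10.615887) = 3.3260 km
E17: √((-0.0005·111.32)² + (-0.0346·83.33)²) = √(0.003098 + 8.312946) = 2.8838 km
E12: √((-0.0312·111.32)² + (-0.0298·83.33)²) = √(12.063007 + 6.166451) = 4.2696 km
E14: √((-0.0237·111.32)² + (0.0114·83.33)²) = √(6.960542 + 0.902428) = 2.8041 km
E3: √((0.0248·111.32)² + (0.0195·83.33)²) = √(7.621663 + 2.640414) = 3.2034 km
Threshold 0.62 km: none within range.

none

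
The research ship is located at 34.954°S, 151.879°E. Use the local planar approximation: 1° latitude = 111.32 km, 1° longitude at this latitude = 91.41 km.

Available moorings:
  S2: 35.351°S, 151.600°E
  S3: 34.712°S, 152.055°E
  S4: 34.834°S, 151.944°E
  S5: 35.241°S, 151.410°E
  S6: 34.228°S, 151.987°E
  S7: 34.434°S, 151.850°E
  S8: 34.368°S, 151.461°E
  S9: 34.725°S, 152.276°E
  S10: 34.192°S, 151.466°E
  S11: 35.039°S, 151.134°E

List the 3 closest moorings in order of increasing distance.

Distances from 34.954°S, 151.879°E:
S2: 51.025 km
S3: 31.378 km
S4: 14.620 km
S5: 53.467 km
S6: 81.419 km
S7: 57.947 km
S8: 75.600 km
S9: 44.349 km
S10: 92.848 km
S11: 68.755 km
Sorted: S4 (14.620 km) < S3 (31.378 km) < S9 (44.349 km) < S2 (51.025 km) < S5 (53.467 km) < …

S4, S3, S9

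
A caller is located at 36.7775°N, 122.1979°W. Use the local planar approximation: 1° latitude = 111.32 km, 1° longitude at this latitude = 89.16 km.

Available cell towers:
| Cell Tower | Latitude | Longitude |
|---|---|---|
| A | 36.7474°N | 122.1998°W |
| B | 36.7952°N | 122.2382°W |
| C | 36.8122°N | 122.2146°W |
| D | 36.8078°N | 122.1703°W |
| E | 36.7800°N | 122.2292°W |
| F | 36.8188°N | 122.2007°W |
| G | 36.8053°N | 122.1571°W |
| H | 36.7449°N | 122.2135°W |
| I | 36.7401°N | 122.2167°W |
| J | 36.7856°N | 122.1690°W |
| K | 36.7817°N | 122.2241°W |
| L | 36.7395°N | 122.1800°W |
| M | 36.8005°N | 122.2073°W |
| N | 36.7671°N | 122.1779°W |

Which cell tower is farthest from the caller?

G

Distances from 36.7775°N, 122.1979°W:
A: √((-0.0301·111.32)² + (-0.0019·89.16)²) = √(11.227405 + 0.028698) = 3.3550 km
B: √((0.0177·111.32)² + (-0.0403·89.16)²) = √(3.882334 + 12.910713) = 4.0979 km
C: √((0.0347·111.32)² + (-0.0167·89.16)²) = √(14.921255 + 2.217038) = 4.1398 km
D: √((0.0303·111.32)² + (0.0276·89.16)²) = √(11.377102 + 6.055615) = 4.1753 km
E: √((0.0025·111.32)² + (-0.0313·89.16)²) = √(0.077451 + 7.788051) = 2.8046 km
F: √((0.0413·111.32)² + (-0.0028·89.16)²) = √(21.137153 + 0.062324) = 4.6043 km
G: √((0.0278·111.32)² + (0.0408·89.16)²) = √(9.577143 + 13.233065) = 4.7760 km
H: √((-0.0326·111.32)² + (-0.0156·89.16)²) = √(13.169873 + 1.934592) = 3.8864 km
I: √((-0.0374·111.32)² + (-0.0188·89.16)²) = √(17.333633 + 2.809673) = 4.4881 km
J: √((0.0081·111.32)² + (0.0289·89.16)²) = √(0.813048 + 6.639507) = 2.7299 km
K: √((0.0042·111.32)² + (-0.0262·89.16)²) = √(0.218597 + 5.456859) = 2.3823 km
L: √((-0.0380·111.32)² + (0.0179·89.16)²) = √(17.894254 + 2.547101) = 4.5212 km
M: √((0.0230·111.32)² + (-0.0094·89.16)²) = √(6.555443 + 0.702418) = 2.6940 km
N: √((-0.0104·111.32)² + (0.0200·89.16)²) = √(1.340334 + 3.179802) = 2.1261 km
Maximum: G at 4.7760 km.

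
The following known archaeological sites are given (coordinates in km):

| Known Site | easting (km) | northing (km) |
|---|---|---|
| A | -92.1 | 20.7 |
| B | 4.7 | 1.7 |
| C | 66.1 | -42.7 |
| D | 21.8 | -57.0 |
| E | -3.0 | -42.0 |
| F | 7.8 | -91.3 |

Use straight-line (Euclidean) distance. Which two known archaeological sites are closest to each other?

D and E

Pairwise distances:
A–B: √((96.8)² + (-19.0)²) = √(9370.240 + 361.000) = 98.6 km
A–C: √((158.2)² + (-63.4)²) = √(25027.240 + 4019.560) = 170.4 km
A–D: √((113.9)² + (-77.7)²) = √(12973.210 + 6037.290) = 137.9 km
A–E: √((89.1)² + (-62.7)²) = √(7938.810 + 3931.290) = 108.9 km
A–F: √((99.9)² + (-112.0)²) = √(9980.010 + 12544.000) = 150.1 km
B–C: √((61.4)² + (-44.4)²) = √(3769.960 + 1971.360) = 75.8 km
B–D: √((17.1)² + (-58.7)²) = √(292.410 + 3445.690) = 61.1 km
B–E: √((-7.7)² + (-43.7)²) = √(59.290 + 1909.690) = 44.4 km
B–F: √((3.1)² + (-93.0)²) = √(9.610 + 8649.000) = 93.1 km
C–D: √((-44.3)² + (-14.3)²) = √(1962.490 + 204.490) = 46.6 km
C–E: √((-69.1)² + (0.7)²) = √(4774.810 + 0.490) = 69.1 km
C–F: √((-58.3)² + (-48.6)²) = √(3398.890 + 2361.960) = 75.9 km
D–E: √((-24.8)² + (15.0)²) = √(615.040 + 225.000) = 29.0 km
D–F: √((-14.0)² + (-34.3)²) = √(196.000 + 1176.490) = 37.0 km
E–F: √((10.8)² + (-49.3)²) = √(116.640 + 2430.490) = 50.5 km
Closest pair: D–E at 29.0 km.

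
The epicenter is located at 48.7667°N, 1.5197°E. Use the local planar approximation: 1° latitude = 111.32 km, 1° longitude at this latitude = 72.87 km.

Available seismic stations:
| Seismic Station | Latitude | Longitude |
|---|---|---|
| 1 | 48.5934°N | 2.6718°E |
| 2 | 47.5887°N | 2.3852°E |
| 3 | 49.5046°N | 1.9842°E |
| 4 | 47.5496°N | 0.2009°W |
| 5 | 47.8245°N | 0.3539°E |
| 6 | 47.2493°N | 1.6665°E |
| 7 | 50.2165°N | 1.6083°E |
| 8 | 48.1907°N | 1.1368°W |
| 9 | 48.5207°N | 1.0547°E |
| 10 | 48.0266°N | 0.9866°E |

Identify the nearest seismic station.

9

Distances from 48.7667°N, 1.5197°E:
1: 86.1415 km
2: 145.5131 km
3: 88.8435 km
4: 184.5997 km
5: 134.9734 km
6: 169.2554 km
7: 161.5208 km
8: 203.9223 km
9: 43.5670 km
10: 91.0871 km
Minimum: 9 at 43.5670 km.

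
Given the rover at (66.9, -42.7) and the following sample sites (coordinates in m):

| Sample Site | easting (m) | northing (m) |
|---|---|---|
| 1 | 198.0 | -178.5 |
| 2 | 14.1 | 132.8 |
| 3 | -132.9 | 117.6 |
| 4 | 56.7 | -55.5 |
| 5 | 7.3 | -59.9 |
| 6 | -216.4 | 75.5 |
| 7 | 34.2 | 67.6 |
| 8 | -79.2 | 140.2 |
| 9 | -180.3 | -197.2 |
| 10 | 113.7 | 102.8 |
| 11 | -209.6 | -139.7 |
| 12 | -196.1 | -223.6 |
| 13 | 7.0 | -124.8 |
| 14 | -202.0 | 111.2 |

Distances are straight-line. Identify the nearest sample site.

Distances from (66.9, -42.7):
1: √((131.1)² + (-135.8)²) = √(17187.210 + 18441.640) = 188.8 m
2: √((-52.8)² + (175.5)²) = √(2787.840 + 30800.250) = 183.3 m
3: √((-199.8)² + (160.3)²) = √(39920.040 + 25696.090) = 256.2 m
4: √((-10.2)² + (-12.8)²) = √(104.040 + 163.840) = 16.4 m
5: √((-59.6)² + (-17.2)²) = √(3552.160 + 295.840) = 62.0 m
6: √((-283.3)² + (118.2)²) = √(80258.890 + 13971.240) = 307.0 m
7: √((-32.7)² + (110.3)²) = √(1069.290 + 12166.090) = 115.0 m
8: √((-146.1)² + (182.9)²) = √(21345.210 + 33452.410) = 234.1 m
9: √((-247.2)² + (-154.5)²) = √(61107.840 + 23870.250) = 291.5 m
10: √((46.8)² + (145.5)²) = √(2190.240 + 21170.250) = 152.8 m
11: √((-276.5)² + (-97.0)²) = √(76452.250 + 9409.000) = 293.0 m
12: √((-263.0)² + (-180.9)²) = √(69169.000 + 32724.810) = 319.2 m
13: √((-59.9)² + (-82.1)²) = √(3588.010 + 6740.410) = 101.6 m
14: √((-268.9)² + (153.9)²) = √(72307.210 + 23685.210) = 309.8 m
Minimum: 4 at 16.4 m.

4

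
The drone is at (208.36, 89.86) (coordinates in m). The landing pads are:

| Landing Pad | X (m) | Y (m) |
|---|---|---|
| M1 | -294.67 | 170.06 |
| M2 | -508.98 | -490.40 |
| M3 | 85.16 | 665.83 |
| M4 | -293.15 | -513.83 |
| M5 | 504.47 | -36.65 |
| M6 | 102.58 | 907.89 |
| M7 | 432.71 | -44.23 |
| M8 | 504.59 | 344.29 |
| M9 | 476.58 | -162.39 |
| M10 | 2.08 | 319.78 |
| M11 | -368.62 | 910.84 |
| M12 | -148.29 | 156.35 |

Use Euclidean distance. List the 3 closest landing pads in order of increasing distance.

M7, M10, M5

Distances from (208.36, 89.86):
M1: √((-503.03)² + (80.20)²) = √(253039.1809 + 6432.0400) = 509.38 m
M2: √((-717.34)² + (-580.26)²) = √(514576.6756 + 336701.6676) = 922.65 m
M3: √((-123.20)² + (575.97)²) = √(15178.2400 + 331741.4409) = 589.00 m
M4: √((-501.51)² + (-603.69)²) = √(251512.2801 + 364441.6161) = 784.83 m
M5: √((296.11)² + (-126.51)²) = √(87681.1321 + 16004.7801) = 322.00 m
M6: √((-105.78)² + (818.03)²) = √(11189.4084 + 669173.0809) = 824.84 m
M7: √((224.35)² + (-134.09)²) = √(50332.9225 + 17980.1281) = 261.37 m
M8: √((296.23)² + (254.43)²) = √(87752.2129 + 64734.6249) = 390.50 m
M9: √((268.22)² + (-252.25)²) = √(71941.9684 + 63630.0625) = 368.20 m
M10: √((-206.28)² + (229.92)²) = √(42551.4384 + 52863.2064) = 308.89 m
M11: √((-576.98)² + (820.98)²) = √(332905.9204 + 674008.1604) = 1003.45 m
M12: √((-356.65)² + (66.49)²) = √(127199.2225 + 4420.9201) = 362.79 m
Sorted: M7 (261.37 m) < M10 (308.89 m) < M5 (322.00 m) < M12 (362.79 m) < M9 (368.20 m) < …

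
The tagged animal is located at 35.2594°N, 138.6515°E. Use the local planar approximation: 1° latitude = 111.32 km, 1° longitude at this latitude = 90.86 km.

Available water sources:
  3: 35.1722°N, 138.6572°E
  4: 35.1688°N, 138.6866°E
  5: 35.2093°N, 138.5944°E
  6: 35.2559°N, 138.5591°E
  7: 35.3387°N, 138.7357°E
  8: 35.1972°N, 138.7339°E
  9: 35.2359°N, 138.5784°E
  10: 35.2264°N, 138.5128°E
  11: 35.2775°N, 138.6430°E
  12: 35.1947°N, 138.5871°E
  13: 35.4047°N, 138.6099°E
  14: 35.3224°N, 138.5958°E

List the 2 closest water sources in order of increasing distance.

Distances from 35.2594°N, 138.6515°E:
3: √((-0.0872·111.32)² + (0.0057·90.86)²) = √(94.227868 + 0.268222) = 9.7209 km
4: √((-0.0906·111.32)² + (0.0351·90.86)²) = √(101.719166 + 10.170907) = 10.5778 km
5: √((-0.0501·111.32)² + (-0.0571·90.86)²) = √(31.104401 + 26.916444) = 7.6171 km
6: √((-0.0035·111.32)² + (-0.0924·90.86)²) = √(0.151804 + 70.483816) = 8.4045 km
7: √((0.0793·111.32)² + (0.0842·90.86)²) = √(77.927864 + 58.528804) = 11.6815 km
8: √((-0.0622·111.32)² + (0.0824·90.86)²) = √(47.943216 + 56.053133) = 10.1979 km
9: √((-0.0235·111.32)² + (-0.0731·90.86)²) = √(6.843561 + 44.114384) = 7.1385 km
10: √((-0.0330·111.32)² + (-0.1387·90.86)²) = √(13.495043 + 158.817512) = 13.1268 km
11: √((0.0181·111.32)² + (-0.0085·90.86)²) = √(4.059790 + 0.596463) = 2.1578 km
12: √((-0.0647·111.32)² + (-0.0644·90.86)²) = √(51.874623 + 34.238695) = 9.2797 km
13: √((0.1453·111.32)² + (-0.0416·90.86)²) = √(261.624026 + 14.286707) = 16.6106 km
14: √((0.0630·111.32)² + (-0.0557·90.86)²) = √(49.184413 + 25.612729) = 8.6485 km
Sorted: 11 (2.1578 km) < 9 (7.1385 km) < 5 (7.6171 km) < 6 (8.4045 km) < …

11, 9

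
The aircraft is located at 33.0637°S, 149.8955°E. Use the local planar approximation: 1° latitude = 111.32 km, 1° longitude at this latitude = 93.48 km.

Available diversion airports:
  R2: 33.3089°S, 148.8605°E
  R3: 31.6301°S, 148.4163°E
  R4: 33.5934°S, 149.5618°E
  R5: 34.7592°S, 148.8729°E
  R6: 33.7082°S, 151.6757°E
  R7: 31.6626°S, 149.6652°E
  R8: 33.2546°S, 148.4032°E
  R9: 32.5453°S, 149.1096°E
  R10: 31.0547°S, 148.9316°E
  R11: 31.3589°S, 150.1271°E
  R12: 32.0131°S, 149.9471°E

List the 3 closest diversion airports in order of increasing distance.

Distances from 33.0637°S, 149.8955°E:
R2: √((-0.2452·111.32)² + (-1.0350·93.48)²) = √(745.053273 + 9360.910803) = 100.5284 km
R3: √((1.4336·111.32)² + (-1.4792·93.48)²) = √(25468.442094 + 19120.145980) = 211.1601 km
R4: √((-0.5297·111.32)² + (-0.3337·93.48)²) = √(3477.013214 + 973.082855) = 66.7090 km
R5: √((-1.6955·111.32)² + (-1.0226·93.48)²) = √(35623.942698 + 9137.954352) = 211.5701 km
R6: √((-0.6445·111.32)² + (1.7802·93.48)²) = √(5147.451208 + 27693.318520) = 181.2202 km
R7: √((1.4011·111.32)² + (-0.2303·93.48)²) = √(24326.781897 + 463.473901) = 157.4492 km
R8: √((-0.1909·111.32)² + (-1.4923·93.48)²) = √(451.604491 + 19460.306916) = 141.1096 km
R9: √((0.5184·111.32)² + (-0.7859·93.48)²) = √(3330.246504 + 5397.243165) = 93.4210 km
R10: √((2.0090·111.32)² + (-0.9639·93.48)²) = √(50015.690490 + 8118.978063) = 241.1113 km
R11: √((1.7048·111.32)² + (0.2316·93.48)²) = √(36015.816815 + 468.721114) = 191.0093 km
R12: √((1.0506·111.32)² + (0.0516·93.48)²) = √(13677.955557 + 23.266808) = 117.0522 km
Sorted: R4 (66.7090 km) < R9 (93.4210 km) < R2 (100.5284 km) < R12 (117.0522 km) < R8 (141.1096 km) < …

R4, R9, R2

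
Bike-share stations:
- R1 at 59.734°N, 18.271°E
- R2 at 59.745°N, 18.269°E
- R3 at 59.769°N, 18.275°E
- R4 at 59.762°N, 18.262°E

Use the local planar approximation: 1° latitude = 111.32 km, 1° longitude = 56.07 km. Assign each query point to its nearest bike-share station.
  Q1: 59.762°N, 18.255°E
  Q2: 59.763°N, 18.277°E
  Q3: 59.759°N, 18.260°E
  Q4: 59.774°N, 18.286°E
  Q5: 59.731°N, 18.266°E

Q1 at 59.762°N, 18.255°E:
  R1: 3.243 km
  R2: 2.049 km
  R3: 1.366 km
  R4: 0.392 km
  → nearest: R4 (0.392 km)
Q2 at 59.763°N, 18.277°E:
  R1: 3.246 km
  R2: 2.053 km
  R3: 0.677 km
  R4: 0.848 km
  → nearest: R3 (0.677 km)
Q3 at 59.759°N, 18.260°E:
  R1: 2.851 km
  R2: 1.638 km
  R3: 1.395 km
  R4: 0.352 km
  → nearest: R4 (0.352 km)
Q4 at 59.774°N, 18.286°E:
  R1: 4.532 km
  R2: 3.366 km
  R3: 0.831 km
  R4: 1.896 km
  → nearest: R3 (0.831 km)
Q5 at 59.731°N, 18.266°E:
  R1: 0.436 km
  R2: 1.568 km
  R3: 4.260 km
  R4: 3.458 km
  → nearest: R1 (0.436 km)

Q1→R4; Q2→R3; Q3→R4; Q4→R3; Q5→R1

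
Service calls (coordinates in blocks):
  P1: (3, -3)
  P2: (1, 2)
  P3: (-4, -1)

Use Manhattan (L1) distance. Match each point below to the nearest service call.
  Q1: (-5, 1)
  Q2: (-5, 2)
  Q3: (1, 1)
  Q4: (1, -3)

Q1→P3; Q2→P3; Q3→P2; Q4→P1

Q1 at (-5, 1):
  P1: 12 blocks
  P2: 7 blocks
  P3: 3 blocks
  → nearest: P3 (3 blocks)
Q2 at (-5, 2):
  P1: 13 blocks
  P2: 6 blocks
  P3: 4 blocks
  → nearest: P3 (4 blocks)
Q3 at (1, 1):
  P1: 6 blocks
  P2: 1 blocks
  P3: 7 blocks
  → nearest: P2 (1 blocks)
Q4 at (1, -3):
  P1: 2 blocks
  P2: 5 blocks
  P3: 7 blocks
  → nearest: P1 (2 blocks)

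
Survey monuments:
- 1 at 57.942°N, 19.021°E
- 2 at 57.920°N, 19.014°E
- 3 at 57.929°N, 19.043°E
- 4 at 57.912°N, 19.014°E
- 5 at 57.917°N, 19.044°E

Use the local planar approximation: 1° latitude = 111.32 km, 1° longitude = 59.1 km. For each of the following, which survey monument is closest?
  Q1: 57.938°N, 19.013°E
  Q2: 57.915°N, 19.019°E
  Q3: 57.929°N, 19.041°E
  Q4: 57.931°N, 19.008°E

Q1 at 57.938°N, 19.013°E:
  1: √((0.004·111.32)² + (0.008·59.1)²) = √(0.19827 + 0.22354) = 0.649 km
  2: √((-0.018·111.32)² + (0.001·59.1)²) = √(4.01505 + 0.00349) = 2.005 km
  3: √((-0.009·111.32)² + (0.030·59.1)²) = √(1.00376 + 3.14353) = 2.036 km
  4: √((-0.026·111.32)² + (0.001·59.1)²) = √(8.37709 + 0.00349) = 2.895 km
  5: √((-0.021·111.32)² + (0.031·59.1)²) = √(5.46493 + 3.35659) = 2.970 km
  → nearest: 1 (0.649 km)
Q2 at 57.915°N, 19.019°E:
  1: √((0.027·111.32)² + (0.002·59.1)²) = √(9.03387 + 0.01397) = 3.008 km
  2: √((0.005·111.32)² + (-0.005·59.1)²) = √(0.30980 + 0.08732) = 0.630 km
  3: √((0.014·111.32)² + (0.024·59.1)²) = √(2.42886 + 2.01186) = 2.107 km
  4: √((-0.003·111.32)² + (-0.005·59.1)²) = √(0.11153 + 0.08732) = 0.446 km
  5: √((0.002·111.32)² + (0.025·59.1)²) = √(0.04957 + 2.18301) = 1.494 km
  → nearest: 4 (0.446 km)
Q3 at 57.929°N, 19.041°E:
  1: √((0.013·111.32)² + (-0.020·59.1)²) = √(2.09427 + 1.39712) = 1.869 km
  2: √((-0.009·111.32)² + (-0.027·59.1)²) = √(1.00376 + 2.54626) = 1.884 km
  3: √((0.000·111.32)² + (0.002·59.1)²) = √(0.00000 + 0.01397) = 0.118 km
  4: √((-0.017·111.32)² + (-0.027·59.1)²) = √(3.58133 + 2.54626) = 2.475 km
  5: √((-0.012·111.32)² + (0.003·59.1)²) = √(1.78447 + 0.03144) = 1.348 km
  → nearest: 3 (0.118 km)
Q4 at 57.931°N, 19.008°E:
  1: √((0.011·111.32)² + (0.013·59.1)²) = √(1.49945 + 0.59028) = 1.446 km
  2: √((-0.011·111.32)² + (0.006·59.1)²) = √(1.49945 + 0.12574) = 1.275 km
  3: √((-0.002·111.32)² + (0.035·59.1)²) = √(0.04957 + 4.27869) = 2.080 km
  4: √((-0.019·111.32)² + (0.006·59.1)²) = √(4.47356 + 0.12574) = 2.145 km
  5: √((-0.014·111.32)² + (0.036·59.1)²) = √(2.42886 + 4.52668) = 2.637 km
  → nearest: 2 (1.275 km)

Q1→1; Q2→4; Q3→3; Q4→2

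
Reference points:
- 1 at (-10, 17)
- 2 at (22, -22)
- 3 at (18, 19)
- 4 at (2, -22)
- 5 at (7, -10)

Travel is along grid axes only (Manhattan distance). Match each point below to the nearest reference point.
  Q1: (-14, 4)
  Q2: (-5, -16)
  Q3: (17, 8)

Q1→1; Q2→4; Q3→3

Q1 at (-14, 4):
  1: 17
  2: 62
  3: 47
  4: 42
  5: 35
  → nearest: 1 (17)
Q2 at (-5, -16):
  1: 38
  2: 33
  3: 58
  4: 13
  5: 18
  → nearest: 4 (13)
Q3 at (17, 8):
  1: 36
  2: 35
  3: 12
  4: 45
  5: 28
  → nearest: 3 (12)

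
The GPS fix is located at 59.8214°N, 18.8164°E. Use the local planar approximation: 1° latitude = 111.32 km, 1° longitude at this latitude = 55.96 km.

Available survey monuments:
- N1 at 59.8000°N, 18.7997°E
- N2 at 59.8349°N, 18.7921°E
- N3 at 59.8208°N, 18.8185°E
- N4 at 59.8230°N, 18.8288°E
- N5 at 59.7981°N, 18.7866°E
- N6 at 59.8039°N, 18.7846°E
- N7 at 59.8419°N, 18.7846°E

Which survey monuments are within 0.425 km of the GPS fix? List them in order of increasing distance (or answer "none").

Distances from 59.8214°N, 18.8164°E:
N1: √((-0.0214·111.32)² + (-0.0167·55.96)²) = √(5.675106 + 0.873350) = 2.5590 km
N2: √((0.0135·111.32)² + (-0.0243·55.96)²) = √(2.258468 + 1.849132) = 2.0267 km
N3: √((-0.0006·111.32)² + (0.0021·55.96)²) = √(0.004461 + 0.013810) = 0.1352 km
N4: √((0.0016·111.32)² + (0.0124·55.96)²) = √(0.031724 + 0.481503) = 0.7164 km
N5: √((-0.0233·111.32)² + (-0.0298·55.96)²) = √(6.727570 + 2.780916) = 3.0836 km
N6: √((-0.0175·111.32)² + (-0.0318·55.96)²) = √(3.795094 + 3.166720) = 2.6385 km
N7: √((0.0205·111.32)² + (-0.0318·55.96)²) = √(5.207798 + 3.166720) = 2.8939 km
Threshold 0.425 km: N3 (0.1352 km) is within range.

N3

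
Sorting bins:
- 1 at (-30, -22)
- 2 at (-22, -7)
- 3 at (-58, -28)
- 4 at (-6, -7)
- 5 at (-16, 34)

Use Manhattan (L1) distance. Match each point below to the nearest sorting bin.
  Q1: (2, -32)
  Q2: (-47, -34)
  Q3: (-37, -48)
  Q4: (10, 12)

Q1→4; Q2→3; Q3→1; Q4→4

Q1 at (2, -32):
  1: 42
  2: 49
  3: 64
  4: 33
  5: 84
  → nearest: 4 (33)
Q2 at (-47, -34):
  1: 29
  2: 52
  3: 17
  4: 68
  5: 99
  → nearest: 3 (17)
Q3 at (-37, -48):
  1: 33
  2: 56
  3: 41
  4: 72
  5: 103
  → nearest: 1 (33)
Q4 at (10, 12):
  1: 74
  2: 51
  3: 108
  4: 35
  5: 48
  → nearest: 4 (35)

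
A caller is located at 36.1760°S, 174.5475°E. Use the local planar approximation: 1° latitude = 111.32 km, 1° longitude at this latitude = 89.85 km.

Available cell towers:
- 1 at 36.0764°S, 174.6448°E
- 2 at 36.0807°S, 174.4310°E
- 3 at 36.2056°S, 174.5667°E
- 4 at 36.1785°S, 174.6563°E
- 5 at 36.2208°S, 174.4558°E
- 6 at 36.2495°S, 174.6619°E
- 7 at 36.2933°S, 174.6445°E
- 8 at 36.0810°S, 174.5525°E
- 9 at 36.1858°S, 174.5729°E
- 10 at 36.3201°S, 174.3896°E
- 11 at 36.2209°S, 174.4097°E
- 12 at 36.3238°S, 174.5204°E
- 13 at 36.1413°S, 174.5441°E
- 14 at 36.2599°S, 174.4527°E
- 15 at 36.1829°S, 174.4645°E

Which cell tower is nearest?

9

Distances from 36.1760°S, 174.5475°E:
1: √((0.0996·111.32)² + (0.0973·89.85)²) = √(122.932035 + 76.429645) = 14.1195 km
2: √((0.0953·111.32)² + (-0.1165·89.85)²) = √(112.546553 + 109.569080) = 14.9035 km
3: √((-0.0296·111.32)² + (0.0192·89.85)²) = √(10.857499 + 2.976039) = 3.7193 km
4: √((-0.0025·111.32)² + (0.1088·89.85)²) = √(0.077451 + 95.563919) = 9.7796 km
5: √((-0.0448·111.32)² + (-0.0917·89.85)²) = √(24.871525 + 67.885158) = 9.6310 km
6: √((-0.0735·111.32)² + (0.1144·89.85)²) = √(66.945451 + 105.654552) = 13.1377 km
7: √((-0.1173·111.32)² + (0.0970·89.85)²) = √(170.507081 + 75.959069) = 15.6992 km
8: √((0.0950·111.32)² + (0.0050·89.85)²) = √(111.839085 + 0.201826) = 10.5849 km
9: √((-0.0098·111.32)² + (0.0254·89.85)²) = √(1.190141 + 5.208391) = 2.5295 km
10: √((-0.1441·111.32)² + (-0.1579·89.85)²) = √(257.320482 + 201.279907) = 21.4150 km
11: √((-0.0449·111.32)² + (-0.1378·89.85)²) = √(24.982683 + 153.297333) = 13.3522 km
12: √((-0.1478·111.32)² + (-0.0271·89.85)²) = √(270.704368 + 5.928908) = 16.6323 km
13: √((0.0347·111.32)² + (-0.0034·89.85)²) = √(14.921255 + 0.093324) = 3.8749 km
14: √((-0.0839·111.32)² + (-0.0948·89.85)²) = √(87.230893 + 72.552576) = 12.6405 km
15: √((-0.0069·111.32)² + (-0.0830·89.85)²) = √(0.589990 + 55.615052) = 7.4970 km
Minimum: 9 at 2.5295 km.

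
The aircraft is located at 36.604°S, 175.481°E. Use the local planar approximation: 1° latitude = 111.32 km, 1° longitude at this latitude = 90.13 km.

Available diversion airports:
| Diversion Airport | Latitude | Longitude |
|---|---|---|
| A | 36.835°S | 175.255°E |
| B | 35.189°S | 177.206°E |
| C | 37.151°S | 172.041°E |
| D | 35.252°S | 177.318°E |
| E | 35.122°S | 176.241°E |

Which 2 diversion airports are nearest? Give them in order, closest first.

Distances from 36.604°S, 175.481°E:
A: √((-0.231·111.32)² + (-0.226·90.13)²) = √(661.25711 + 414.91164) = 32.805 km
B: √((1.415·111.32)² + (1.725·90.13)²) = √(24811.85732 + 24172.24241) = 221.324 km
C: √((-0.547·111.32)² + (-3.440·90.13)²) = √(3707.84054 + 96129.26623) = 315.970 km
D: √((1.352·111.32)² + (1.837·90.13)²) = √(22651.64666 + 27413.03084) = 223.751 km
E: √((1.482·111.32)² + (0.760·90.13)²) = √(27217.15976 + 4692.08560) = 178.632 km
Sorted: A (32.805 km) < E (178.632 km) < B (221.324 km) < D (223.751 km) < …

A, E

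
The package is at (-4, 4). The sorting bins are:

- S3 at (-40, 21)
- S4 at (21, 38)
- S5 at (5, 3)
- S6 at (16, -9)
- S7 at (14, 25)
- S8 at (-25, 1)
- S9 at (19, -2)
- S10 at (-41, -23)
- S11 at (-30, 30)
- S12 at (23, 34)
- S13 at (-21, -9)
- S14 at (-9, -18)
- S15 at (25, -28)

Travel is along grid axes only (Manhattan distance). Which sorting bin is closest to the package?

S5

Distances from (-4, 4):
S3: 53
S4: 59
S5: 10
S6: 33
S7: 39
S8: 24
S9: 29
S10: 64
S11: 52
S12: 57
S13: 30
S14: 27
S15: 61
Minimum: S5 at 10.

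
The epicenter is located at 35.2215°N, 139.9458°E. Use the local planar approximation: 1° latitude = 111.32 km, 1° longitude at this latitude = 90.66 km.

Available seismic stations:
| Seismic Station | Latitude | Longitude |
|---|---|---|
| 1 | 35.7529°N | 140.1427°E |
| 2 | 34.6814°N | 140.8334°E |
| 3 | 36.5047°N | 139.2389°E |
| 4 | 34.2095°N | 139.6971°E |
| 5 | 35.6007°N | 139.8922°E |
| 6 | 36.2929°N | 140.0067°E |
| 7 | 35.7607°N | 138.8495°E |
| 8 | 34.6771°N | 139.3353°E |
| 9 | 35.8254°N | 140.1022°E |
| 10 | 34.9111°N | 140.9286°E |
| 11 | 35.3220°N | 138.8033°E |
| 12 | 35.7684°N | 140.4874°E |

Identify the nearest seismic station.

Distances from 35.2215°N, 139.9458°E:
1: √((0.5314·111.32)² + (0.1969·90.66)²) = √(3499.367028 + 318.656559) = 61.7902 km
2: √((-0.5401·111.32)² + (0.8876·90.66)²) = √(3614.887199 + 6475.391287) = 100.4504 km
3: √((1.2832·111.32)² + (-0.7069·90.66)²) = √(20404.929434 + 4107.214578) = 156.5635 km
4: √((-1.0120·111.32)² + (-0.2487·90.66)²) = √(12691.338286 + 508.373612) = 114.8900 km
5: √((0.3792·111.32)² + (-0.0536·90.66)²) = √(1781.898871 + 23.613535) = 42.4913 km
6: √((1.0714·111.32)² + (0.0609·90.66)²) = √(14224.914981 + 30.483583) = 119.3960 km
7: √((0.5392·111.32)² + (-1.0963·90.66)²) = √(3602.849844 + 9878.483020) = 116.1091 km
8: √((-0.5444·111.32)² + (-0.6105·90.66)²) = √(3672.676096 + 3063.393355) = 82.0736 km
9: √((0.6039·111.32)² + (0.1564·90.66)²) = √(4519.354975 + 201.050393) = 68.7052 km
10: √((-0.3104·111.32)² + (0.9828·90.66)²) = √(1193.960119 + 7938.925474) = 95.5661 km
11: √((0.1005·111.32)² + (-1.1425·90.66)²) = √(125.163736 + 10728.619599) = 104.1815 km
12: √((0.5469·111.32)² + (0.5416·90.66)²) = √(3706.484959 + 2410.952981) = 78.2141 km
Minimum: 5 at 42.4913 km.

5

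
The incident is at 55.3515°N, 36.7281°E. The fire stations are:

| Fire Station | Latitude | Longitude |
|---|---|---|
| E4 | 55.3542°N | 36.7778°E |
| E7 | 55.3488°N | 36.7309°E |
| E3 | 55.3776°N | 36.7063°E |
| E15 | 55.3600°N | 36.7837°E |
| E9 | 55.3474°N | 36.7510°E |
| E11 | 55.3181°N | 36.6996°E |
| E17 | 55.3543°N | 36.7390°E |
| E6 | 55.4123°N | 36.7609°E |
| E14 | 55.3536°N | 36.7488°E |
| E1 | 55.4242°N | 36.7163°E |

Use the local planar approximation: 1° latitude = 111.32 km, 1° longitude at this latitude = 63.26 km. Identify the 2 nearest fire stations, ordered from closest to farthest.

Distances from 55.3515°N, 36.7281°E:
E4: 3.1584 km
E7: 0.3489 km
E3: 3.2161 km
E15: 3.6423 km
E9: 1.5189 km
E11: 4.1321 km
E17: 0.7567 km
E6: 7.0792 km
E14: 1.3302 km
E1: 8.1273 km
Sorted: E7 (0.3489 km) < E17 (0.7567 km) < E14 (1.3302 km) < E9 (1.5189 km) < …

E7, E17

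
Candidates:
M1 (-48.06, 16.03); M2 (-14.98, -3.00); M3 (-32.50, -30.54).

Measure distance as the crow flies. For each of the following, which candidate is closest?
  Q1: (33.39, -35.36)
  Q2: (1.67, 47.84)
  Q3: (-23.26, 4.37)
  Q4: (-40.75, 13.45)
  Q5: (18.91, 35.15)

Q1 at (33.39, -35.36):
  M1: 96.31
  M2: 58.20
  M3: 66.07
  → nearest: M2 (58.20)
Q2 at (1.67, 47.84):
  M1: 59.03
  M2: 53.50
  M3: 85.50
  → nearest: M2 (53.50)
Q3 at (-23.26, 4.37):
  M1: 27.40
  M2: 11.08
  M3: 36.11
  → nearest: M2 (11.08)
Q4 at (-40.75, 13.45):
  M1: 7.75
  M2: 30.57
  M3: 44.76
  → nearest: M1 (7.75)
Q5 at (18.91, 35.15):
  M1: 69.65
  M2: 51.03
  M3: 83.42
  → nearest: M2 (51.03)

Q1→M2; Q2→M2; Q3→M2; Q4→M1; Q5→M2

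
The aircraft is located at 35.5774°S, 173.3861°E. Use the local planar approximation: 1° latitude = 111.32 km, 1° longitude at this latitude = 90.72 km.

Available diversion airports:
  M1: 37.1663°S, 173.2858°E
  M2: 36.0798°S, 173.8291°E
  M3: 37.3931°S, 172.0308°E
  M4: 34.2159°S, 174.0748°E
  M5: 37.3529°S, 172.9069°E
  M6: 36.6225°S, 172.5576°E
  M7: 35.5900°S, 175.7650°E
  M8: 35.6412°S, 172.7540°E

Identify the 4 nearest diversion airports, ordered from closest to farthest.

Distances from 35.5774°S, 173.3861°E:
M1: √((-1.5889·111.32)² + (-0.1003·90.72)²) = √(31285.242482 + 82.795732) = 177.1102 km
M2: √((-0.5024·111.32)² + (0.4430·90.72)²) = √(3127.848121 + 1615.152506) = 68.8694 km
M3: √((-1.8157·111.32)² + (-1.3553·90.72)²) = √(40853.999804 + 15117.394962) = 236.5827 km
M4: √((1.3615·111.32)² + (0.6887·90.72)²) = √(22971.094406 + 3903.608447) = 163.9351 km
M5: √((-1.7755·111.32)² + (-0.4792·90.72)²) = √(39064.992800 + 1889.903816) = 202.3732 km
M6: √((-1.0451·111.32)² + (-0.8285·90.72)²) = √(13535.119386 + 5649.254089) = 138.5077 km
M7: √((-0.0126·111.32)² + (2.3789·90.72)²) = √(1.967377 + 46575.599723) = 215.8184 km
M8: √((-0.0638·111.32)² + (-0.6321·90.72)²) = √(50.441472 + 3288.347181) = 57.7823 km
Sorted: M8 (57.7823 km) < M2 (68.8694 km) < M6 (138.5077 km) < M4 (163.9351 km) < M1 (177.1102 km) < M5 (202.3732 km) < …

M8, M2, M6, M4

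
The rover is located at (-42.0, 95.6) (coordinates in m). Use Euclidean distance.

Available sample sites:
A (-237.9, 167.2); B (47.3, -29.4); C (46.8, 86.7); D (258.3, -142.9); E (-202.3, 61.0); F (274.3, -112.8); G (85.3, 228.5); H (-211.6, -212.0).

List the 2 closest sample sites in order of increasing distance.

Distances from (-42.0, 95.6):
A: 208.6 m
B: 153.6 m
C: 89.2 m
D: 383.5 m
E: 164.0 m
F: 378.8 m
G: 184.0 m
H: 351.3 m
Sorted: C (89.2 m) < B (153.6 m) < E (164.0 m) < G (184.0 m) < …

C, B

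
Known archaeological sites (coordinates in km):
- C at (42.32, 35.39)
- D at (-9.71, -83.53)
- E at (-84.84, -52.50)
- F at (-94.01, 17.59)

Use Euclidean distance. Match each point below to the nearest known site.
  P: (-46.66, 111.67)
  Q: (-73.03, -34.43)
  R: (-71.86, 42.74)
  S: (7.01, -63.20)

P at (-46.66, 111.67):
  C: √((88.98)² + (-76.28)²) = √(7917.4404 + 5818.6384) = 117.20 km
  D: √((36.95)² + (-195.20)²) = √(1365.3025 + 38103.0400) = 198.67 km
  E: √((-38.18)² + (-164.17)²) = √(1457.7124 + 26951.7889) = 168.55 km
  F: √((-47.35)² + (-94.08)²) = √(2242.0225 + 8851.0464) = 105.32 km
  → nearest: F (105.32 km)
Q at (-73.03, -34.43):
  C: √((115.35)² + (69.82)²) = √(13305.6225 + 4874.8324) = 134.83 km
  D: √((63.32)² + (-49.10)²) = √(4009.4224 + 2410.8100) = 80.13 km
  E: √((-11.81)² + (-18.07)²) = √(139.4761 + 326.5249) = 21.59 km
  F: √((-20.98)² + (52.02)²) = √(440.1604 + 2706.0804) = 56.09 km
  → nearest: E (21.59 km)
R at (-71.86, 42.74):
  C: √((114.18)² + (-7.35)²) = √(13037.0724 + 54.0225) = 114.42 km
  D: √((62.15)² + (-126.27)²) = √(3862.6225 + 15944.1129) = 140.74 km
  E: √((-12.98)² + (-95.24)²) = √(168.4804 + 9070.6576) = 96.12 km
  F: √((-22.15)² + (-25.15)²) = √(490.6225 + 632.5225) = 33.51 km
  → nearest: F (33.51 km)
S at (7.01, -63.20):
  C: √((35.31)² + (98.59)²) = √(1246.7961 + 9719.9881) = 104.72 km
  D: √((-16.72)² + (-20.33)²) = √(279.5584 + 413.3089) = 26.32 km
  E: √((-91.85)² + (10.70)²) = √(8436.4225 + 114.4900) = 92.47 km
  F: √((-101.02)² + (80.79)²) = √(10205.0404 + 6527.0241) = 129.35 km
  → nearest: D (26.32 km)

P→F; Q→E; R→F; S→D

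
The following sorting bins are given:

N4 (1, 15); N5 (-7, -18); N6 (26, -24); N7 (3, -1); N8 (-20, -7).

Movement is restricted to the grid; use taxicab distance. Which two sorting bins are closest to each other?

N4 and N7

Pairwise distances:
N4–N5: 41
N4–N6: 64
N4–N7: 18
N4–N8: 43
N5–N6: 39
N5–N7: 27
N5–N8: 24
N6–N7: 46
N6–N8: 63
N7–N8: 29
Closest pair: N4–N7 at 18.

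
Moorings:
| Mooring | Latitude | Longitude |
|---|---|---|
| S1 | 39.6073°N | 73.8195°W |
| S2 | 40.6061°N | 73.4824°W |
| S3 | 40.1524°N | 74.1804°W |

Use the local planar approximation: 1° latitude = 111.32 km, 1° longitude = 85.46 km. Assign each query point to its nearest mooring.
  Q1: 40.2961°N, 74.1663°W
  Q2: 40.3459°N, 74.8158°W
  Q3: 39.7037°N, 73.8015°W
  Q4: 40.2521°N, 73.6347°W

Q1 at 40.2961°N, 74.1663°W:
  S1: 82.2057 km
  S2: 67.8736 km
  S3: 16.0420 km
  → nearest: S3 (16.0420 km)
Q2 at 40.3459°N, 74.8158°W:
  S1: 118.3628 km
  S2: 117.5761 km
  S3: 58.4176 km
  → nearest: S3 (58.4176 km)
Q3 at 39.7037°N, 73.8015°W:
  S1: 10.8409 km
  S2: 104.0909 km
  S3: 59.5269 km
  → nearest: S1 (10.8409 km)
Q4 at 40.2521°N, 73.6347°W:
  S1: 73.4960 km
  S2: 41.5011 km
  S3: 47.9380 km
  → nearest: S2 (41.5011 km)

Q1→S3; Q2→S3; Q3→S1; Q4→S2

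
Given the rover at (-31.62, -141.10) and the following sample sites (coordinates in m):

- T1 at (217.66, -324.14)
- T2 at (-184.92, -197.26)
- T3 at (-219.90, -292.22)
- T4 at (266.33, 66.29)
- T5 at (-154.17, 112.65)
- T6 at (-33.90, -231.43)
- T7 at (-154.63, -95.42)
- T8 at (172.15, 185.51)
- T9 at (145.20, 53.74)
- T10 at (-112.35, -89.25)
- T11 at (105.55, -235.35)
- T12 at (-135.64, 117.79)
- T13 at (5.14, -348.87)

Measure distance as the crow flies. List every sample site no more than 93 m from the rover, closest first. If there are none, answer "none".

T6

Distances from (-31.62, -141.10):
T1: 309.26 m
T2: 163.26 m
T3: 241.43 m
T4: 363.02 m
T5: 281.79 m
T6: 90.36 m
T7: 131.22 m
T8: 384.96 m
T9: 263.11 m
T10: 95.95 m
T11: 166.43 m
T12: 279.01 m
T13: 211.00 m
Threshold 93 m: T6 (90.36 m) is within range.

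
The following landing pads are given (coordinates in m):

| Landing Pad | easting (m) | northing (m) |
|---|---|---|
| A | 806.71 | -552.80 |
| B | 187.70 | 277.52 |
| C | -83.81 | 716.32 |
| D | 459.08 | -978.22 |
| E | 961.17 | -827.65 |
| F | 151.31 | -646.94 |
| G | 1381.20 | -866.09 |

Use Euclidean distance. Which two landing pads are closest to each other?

Pairwise distances:
A–E: √((154.46)² + (-274.85)²) = √(23857.8916 + 75542.5225) = 315.28 m
E–G: √((420.03)² + (-38.44)²) = √(176425.2009 + 1477.6336) = 421.79 m
D–F: √((-307.77)² + (331.28)²) = √(94722.3729 + 109746.4384) = 452.18 m
B–C: √((-271.51)² + (438.80)²) = √(73717.6801 + 192545.4400) = 516.01 m
D–E: √((502.09)² + (150.57)²) = √(252094.3681 + 22671.3249) = 524.18 m
A–D: √((-347.63)² + (-425.42)²) = √(120846.6169 + 180982.1764) = 549.39 m
A–G: √((574.49)² + (-313.29)²) = √(330038.7601 + 98150.6241) = 654.36 m
A–F: √((-655.40)² + (-94.14)²) = √(429549.1600 + 8862.3396) = 662.13 m
E–F: √((-809.86)² + (180.71)²) = √(655873.2196 + 32656.1041) = 829.78 m
B–F: √((-36.39)² + (-924.46)²) = √(1324.2321 + 854626.2916) = 925.18 m
D–G: √((922.12)² + (112.13)²) = √(850305.2944 + 12573.1369) = 928.91 m
A–B: √((-619.01)² + (830.32)²) = √(383173.3801 + 689431.3024) = 1035.67 m
F–G: √((1229.89)² + (-219.15)²) = √(1512629.4121 + 48026.7225) = 1249.26 m
B–D: √((271.38)² + (-1255.74)²) = √(73647.1044 + 1576882.9476) = 1284.73 m
B–E: √((773.47)² + (-1105.17)²) = √(598255.8409 + 1221400.7289) = 1348.95 m
C–F: √((235.12)² + (-1363.26)²) = √(55281.4144 + 1858477.8276) = 1383.39 m
A–C: √((-890.52)² + (1269.12)²) = √(793025.8704 + 1610665.5744) = 1550.38 m
B–G: √((1193.50)² + (-1143.61)²) = √(1424442.2500 + 1307843.8321) = 1652.96 m
C–D: √((542.89)² + (-1694.54)²) = √(294729.5521 + 2871465.8116) = 1779.38 m
C–E: √((1044.98)² + (-1543.97)²) = √(1091983.2004 + 2383843.3609) = 1864.36 m
C–G: √((1465.01)² + (-1582.41)²) = √(2146254.3001 + 2504021.4081) = 2156.45 m
Closest pair: A–E at 315.28 m.

A and E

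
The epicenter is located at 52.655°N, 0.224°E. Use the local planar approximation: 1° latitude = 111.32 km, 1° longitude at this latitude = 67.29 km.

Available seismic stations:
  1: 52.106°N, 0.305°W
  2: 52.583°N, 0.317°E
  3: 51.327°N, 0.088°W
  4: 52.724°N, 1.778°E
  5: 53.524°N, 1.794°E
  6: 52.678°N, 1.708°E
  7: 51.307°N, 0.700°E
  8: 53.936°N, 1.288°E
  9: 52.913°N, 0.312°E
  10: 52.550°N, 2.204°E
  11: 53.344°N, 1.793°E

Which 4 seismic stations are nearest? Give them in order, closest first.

2, 9, 1, 6

Distances from 52.655°N, 0.224°E:
1: √((-0.549·111.32)² + (-0.529·67.29)²) = √(3735.00411 + 1267.10440) = 70.726 km
2: √((-0.072·111.32)² + (0.093·67.29)²) = √(64.24087 + 39.16219) = 10.169 km
3: √((-1.328·111.32)² + (-0.312·67.29)²) = √(21854.58406 + 440.76819) = 149.316 km
4: √((0.069·111.32)² + (1.554·67.29)²) = √(58.99899 + 10934.60465) = 104.850 km
5: √((0.869·111.32)² + (1.570·67.29)²) = √(9358.06265 + 11160.92941) = 143.245 km
6: √((0.023·111.32)² + (1.484·67.29)²) = √(6.55544 + 9971.69206) = 99.891 km
7: √((-1.348·111.32)² + (0.476·67.29)²) = √(22517.81152 + 1025.92346) = 153.440 km
8: √((1.281·111.32)² + (1.064·67.29)²) = √(20335.02238 + 5126.06740) = 159.565 km
9: √((0.258·111.32)² + (0.088·67.29)²) = √(824.87057 + 35.06440) = 29.325 km
10: √((-0.105·111.32)² + (1.980·67.29)²) = √(136.62337 + 17751.35205) = 133.746 km
11: √((0.689·111.32)² + (1.569·67.29)²) = √(5882.81023 + 11146.71620) = 130.497 km
Sorted: 2 (10.169 km) < 9 (29.325 km) < 1 (70.726 km) < 6 (99.891 km) < 4 (104.850 km) < 11 (130.497 km) < …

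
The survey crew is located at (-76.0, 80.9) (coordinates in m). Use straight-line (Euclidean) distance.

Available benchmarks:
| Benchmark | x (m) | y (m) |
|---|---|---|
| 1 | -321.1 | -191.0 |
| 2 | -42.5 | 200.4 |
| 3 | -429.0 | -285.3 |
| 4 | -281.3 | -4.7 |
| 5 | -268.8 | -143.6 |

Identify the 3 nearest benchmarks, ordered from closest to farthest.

2, 4, 5

Distances from (-76.0, 80.9):
1: √((-245.1)² + (-271.9)²) = √(60074.010 + 73929.610) = 366.1 m
2: √((33.5)² + (119.5)²) = √(1122.250 + 14280.250) = 124.1 m
3: √((-353.0)² + (-366.2)²) = √(124609.000 + 134102.440) = 508.6 m
4: √((-205.3)² + (-85.6)²) = √(42148.090 + 7327.360) = 222.4 m
5: √((-192.8)² + (-224.5)²) = √(37171.840 + 50400.250) = 295.9 m
Sorted: 2 (124.1 m) < 4 (222.4 m) < 5 (295.9 m) < 1 (366.1 m) < 3 (508.6 m)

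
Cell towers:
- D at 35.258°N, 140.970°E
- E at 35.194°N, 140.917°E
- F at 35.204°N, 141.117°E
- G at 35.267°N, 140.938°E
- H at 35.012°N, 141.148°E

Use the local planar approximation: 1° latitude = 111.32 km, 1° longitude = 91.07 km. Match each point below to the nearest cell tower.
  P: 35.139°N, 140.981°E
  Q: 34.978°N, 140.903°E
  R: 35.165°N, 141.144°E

P→E; Q→H; R→F

P at 35.139°N, 140.981°E:
  D: √((0.119·111.32)² + (-0.011·91.07)²) = √(175.48513 + 1.00354) = 13.285 km
  E: √((0.055·111.32)² + (-0.064·91.07)²) = √(37.48623 + 33.97118) = 8.453 km
  F: √((0.065·111.32)² + (0.136·91.07)²) = √(52.35680 + 153.40111) = 14.344 km
  G: √((0.128·111.32)² + (-0.043·91.07)²) = √(203.03286 + 15.33513) = 14.777 km
  H: √((-0.127·111.32)² + (0.167·91.07)²) = √(199.87286 + 231.30425) = 20.765 km
  → nearest: E (8.453 km)
Q at 34.978°N, 140.903°E:
  D: √((0.280·111.32)² + (0.067·91.07)²) = √(971.54396 + 37.23062) = 31.761 km
  E: √((0.216·111.32)² + (0.014·91.07)²) = √(578.16780 + 1.62557) = 24.079 km
  F: √((0.226·111.32)² + (0.214·91.07)²) = √(632.94107 + 379.82034) = 31.824 km
  G: √((0.289·111.32)² + (0.035·91.07)²) = √(1035.00413 + 10.15984) = 32.329 km
  H: √((0.034·111.32)² + (0.245·91.07)²) = √(14.32532 + 497.83204) = 22.631 km
  → nearest: H (22.631 km)
R at 35.165°N, 141.144°E:
  D: √((0.093·111.32)² + (-0.174·91.07)²) = √(107.17964 + 251.10142) = 18.928 km
  E: √((0.029·111.32)² + (-0.227·91.07)²) = √(10.42179 + 427.36838) = 20.923 km
  F: √((0.039·111.32)² + (-0.027·91.07)²) = √(18.84845 + 6.04614) = 4.989 km
  G: √((0.102·111.32)² + (-0.206·91.07)²) = √(128.92785 + 351.95336) = 21.929 km
  H: √((-0.153·111.32)² + (0.004·91.07)²) = √(290.08766 + 0.13270) = 17.036 km
  → nearest: F (4.989 km)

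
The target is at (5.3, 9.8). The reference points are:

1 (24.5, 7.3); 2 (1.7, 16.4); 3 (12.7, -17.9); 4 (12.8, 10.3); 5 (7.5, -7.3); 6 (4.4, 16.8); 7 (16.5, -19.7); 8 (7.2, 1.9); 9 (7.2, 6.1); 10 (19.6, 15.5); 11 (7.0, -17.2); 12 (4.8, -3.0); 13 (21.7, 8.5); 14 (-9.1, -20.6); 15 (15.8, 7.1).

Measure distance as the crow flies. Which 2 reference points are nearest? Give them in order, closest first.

Distances from (5.3, 9.8):
1: 19.362
2: 7.518
3: 28.671
4: 7.517
5: 17.241
6: 7.058
7: 31.555
8: 8.125
9: 4.159
10: 15.394
11: 27.053
12: 12.810
13: 16.451
14: 33.638
15: 10.842
Sorted: 9 (4.159) < 6 (7.058) < 4 (7.517) < 2 (7.518) < …

9, 6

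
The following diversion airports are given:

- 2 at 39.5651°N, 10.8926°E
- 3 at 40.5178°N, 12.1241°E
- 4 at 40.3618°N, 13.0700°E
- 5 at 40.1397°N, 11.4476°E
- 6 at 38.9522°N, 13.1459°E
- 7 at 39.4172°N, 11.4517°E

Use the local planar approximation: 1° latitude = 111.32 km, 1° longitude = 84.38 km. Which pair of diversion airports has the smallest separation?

Pairwise distances:
2–3: √((0.9527·111.32)² + (1.2315·84.38)²) = √(11247.570545 + 10798.113161) = 148.4779 km
2–4: √((0.7967·111.32)² + (2.1774·84.38)²) = √(7865.675575 + 33756.349850) = 204.0148 km
2–5: √((0.5746·111.32)² + (0.5550·84.38)²) = √(4091.453678 + 2193.133195) = 79.2754 km
2–6: √((-0.6129·111.32)² + (2.2533·84.38)²) = √(4655.063805 + 36150.730330) = 202.0044 km
2–7: √((-0.1479·111.32)² + (0.5591·84.38)²) = √(271.070804 + 2225.655931) = 49.9673 km
3–4: √((-0.1560·111.32)² + (0.9459·84.38)²) = √(301.575177 + 6370.440929) = 81.6824 km
3–5: √((-0.3781·111.32)² + (-0.6765·84.38)²) = √(1771.575845 + 3258.476881) = 70.9229 km
3–6: √((-1.5656·111.32)² + (1.0218·84.38)²) = √(30374.421874 + 7433.799421) = 194.4434 km
3–7: √((-1.1006·111.32)² + (-0.6724·84.38)²) = √(15010.854393 + 3219.099878) = 135.0183 km
4–5: √((-0.2221·111.32)² + (-1.6224·84.38)²) = √(611.284681 + 18741.093069) = 139.1128 km
4–6: √((-1.4096·111.32)² + (0.0759·84.38)²) = √(24622.841952 + 41.016877) = 157.0473 km
4–7: √((-0.9446·111.32)² + (-1.6183·84.38)²) = √(11057.126490 + 18646.490762) = 172.3474 km
5–6: √((-1.1875·111.32)² + (1.6983·84.38)²) = √(17474.857056 + 20535.621983) = 194.9628 km
5–7: √((-0.7225·111.32)² + (0.0041·84.38)²) = √(6468.775784 + 0.119687) = 80.4294 km
6–7: √((0.4650·111.32)² + (-1.6942·84.38)²) = √(2679.490990 + 20436.588340) = 152.0397 km
Closest pair: 2–7 at 49.9673 km.

2 and 7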